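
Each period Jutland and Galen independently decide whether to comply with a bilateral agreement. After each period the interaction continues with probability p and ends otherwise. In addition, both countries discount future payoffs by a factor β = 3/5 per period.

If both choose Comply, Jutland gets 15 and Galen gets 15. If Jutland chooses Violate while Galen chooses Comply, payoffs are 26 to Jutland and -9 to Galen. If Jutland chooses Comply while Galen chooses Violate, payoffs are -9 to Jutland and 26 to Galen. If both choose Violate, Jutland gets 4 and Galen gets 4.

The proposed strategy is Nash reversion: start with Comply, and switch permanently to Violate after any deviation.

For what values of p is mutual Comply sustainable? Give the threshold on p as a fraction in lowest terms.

Expected continuation weight on next period's payoff is β·p = 3/5·p, which plays the role of the discount factor.
Cooperation requires 3/5·p ≥ (26−15)/(26−4) = 1/2, hence p ≥ 5/6.

5/6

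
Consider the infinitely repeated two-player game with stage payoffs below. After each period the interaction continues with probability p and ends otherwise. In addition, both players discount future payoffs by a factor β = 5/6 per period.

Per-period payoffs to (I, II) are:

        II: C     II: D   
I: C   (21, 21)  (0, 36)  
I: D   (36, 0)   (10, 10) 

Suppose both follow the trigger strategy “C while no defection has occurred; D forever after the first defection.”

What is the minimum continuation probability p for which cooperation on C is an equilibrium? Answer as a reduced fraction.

9/13

With continuation probability p and discount β, the effective per-period discount factor is βp.
Grim-trigger IC: βp ≥ (36−21)/(36−10) = 15/26.
So p ≥ (15/26)/(5/6) = 9/13.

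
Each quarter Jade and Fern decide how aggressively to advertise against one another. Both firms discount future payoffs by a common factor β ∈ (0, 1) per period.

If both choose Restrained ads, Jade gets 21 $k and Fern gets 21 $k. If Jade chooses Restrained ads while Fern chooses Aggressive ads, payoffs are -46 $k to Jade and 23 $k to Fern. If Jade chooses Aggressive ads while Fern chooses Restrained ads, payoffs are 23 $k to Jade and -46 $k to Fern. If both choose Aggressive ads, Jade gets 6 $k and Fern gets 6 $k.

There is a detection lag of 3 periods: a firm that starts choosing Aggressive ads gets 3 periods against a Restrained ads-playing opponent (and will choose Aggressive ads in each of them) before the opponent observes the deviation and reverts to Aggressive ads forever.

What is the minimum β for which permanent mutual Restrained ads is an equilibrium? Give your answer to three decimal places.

0.490

A deviator earns 23 for 3 periods, then 6 forever; cooperating earns 21 forever. Multiplying the IC by (1−β):
21 ≥ 23(1−β^3) + 6β^3, so 17·β^3 ≥ 2 and β^3 ≥ 2/17.
β ≥ (2/17)^(1/3) ≈ 0.490.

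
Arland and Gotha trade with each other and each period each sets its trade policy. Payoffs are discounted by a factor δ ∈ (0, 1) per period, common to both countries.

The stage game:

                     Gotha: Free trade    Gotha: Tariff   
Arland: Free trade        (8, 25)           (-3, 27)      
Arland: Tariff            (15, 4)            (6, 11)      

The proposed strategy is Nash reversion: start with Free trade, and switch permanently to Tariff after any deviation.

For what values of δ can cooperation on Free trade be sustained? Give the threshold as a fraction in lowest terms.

7/9

Arland: cooperation gives 8 each period; deviation gives 15 once then 6 forever.
  8/(1−δ) ≥ 15 + 6δ/(1−δ) ⇒ δ ≥ 7/9.
Gotha: cooperation gives 25 each period; deviation gives 27 once then 11 forever.
  δ ≥ 2/16 = 1/8.
Both must hold, so the binding constraint is Arland's: δ ≥ 7/9.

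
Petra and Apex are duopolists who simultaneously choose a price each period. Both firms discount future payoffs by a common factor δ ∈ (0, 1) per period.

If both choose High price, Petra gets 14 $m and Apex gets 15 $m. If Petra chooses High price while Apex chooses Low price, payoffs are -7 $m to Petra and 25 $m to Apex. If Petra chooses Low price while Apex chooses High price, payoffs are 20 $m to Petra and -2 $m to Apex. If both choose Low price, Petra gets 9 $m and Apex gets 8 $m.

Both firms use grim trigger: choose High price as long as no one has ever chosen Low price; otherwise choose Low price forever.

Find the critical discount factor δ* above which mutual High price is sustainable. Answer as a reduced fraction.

Petra: cooperation gives 14 each period; deviation gives 20 once then 9 forever.
  14/(1−δ) ≥ 20 + 9δ/(1−δ) ⇒ δ ≥ 6/11.
Apex: cooperation gives 15 each period; deviation gives 25 once then 8 forever.
  δ ≥ 10/17.
Both must hold, so the binding constraint is Apex's: δ ≥ 10/17.

10/17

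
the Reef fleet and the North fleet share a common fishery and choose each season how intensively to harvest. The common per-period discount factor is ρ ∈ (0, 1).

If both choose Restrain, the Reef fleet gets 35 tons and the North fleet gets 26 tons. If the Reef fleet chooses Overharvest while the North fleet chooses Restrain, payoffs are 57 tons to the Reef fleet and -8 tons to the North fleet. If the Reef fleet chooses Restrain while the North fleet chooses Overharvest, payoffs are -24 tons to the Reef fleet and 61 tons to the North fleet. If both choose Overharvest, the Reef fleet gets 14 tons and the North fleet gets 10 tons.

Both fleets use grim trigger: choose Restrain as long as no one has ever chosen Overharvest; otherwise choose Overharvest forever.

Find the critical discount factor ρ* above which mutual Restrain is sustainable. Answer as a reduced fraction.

For the Reef fleet: deviation gain 57−35 = 22, per-period punishment loss 35−14 = 21. IC gives ρ ≥ 22/43.
For the North fleet: gain 35, loss 16 per period, so ρ ≥ 35/51.
The tighter constraint is the North fleet's, so cooperation needs ρ ≥ 35/51.

35/51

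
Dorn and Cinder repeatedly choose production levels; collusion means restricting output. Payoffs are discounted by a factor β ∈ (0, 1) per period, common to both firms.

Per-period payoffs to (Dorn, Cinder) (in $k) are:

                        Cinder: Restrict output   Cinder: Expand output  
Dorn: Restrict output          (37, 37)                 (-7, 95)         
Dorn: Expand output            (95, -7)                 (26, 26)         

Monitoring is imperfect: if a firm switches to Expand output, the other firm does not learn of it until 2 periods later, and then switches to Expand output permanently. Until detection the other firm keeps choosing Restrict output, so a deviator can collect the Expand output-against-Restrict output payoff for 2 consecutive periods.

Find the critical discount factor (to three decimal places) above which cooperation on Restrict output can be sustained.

0.917

The best deviation is to choose Expand output for all 2 undetected periods, earning 95 each, then 26 forever once detected.
Deviation value: 95(1−β^2)/(1−β) + 26β^2/(1−β); cooperation value: 37/(1−β).
IC: 37 ≥ 95(1−β^2) + 26β^2 = 95 − 69β^2.
So β^2 ≥ 58/69, giving β ≥ (58/69)^(1/2) ≈ 0.917.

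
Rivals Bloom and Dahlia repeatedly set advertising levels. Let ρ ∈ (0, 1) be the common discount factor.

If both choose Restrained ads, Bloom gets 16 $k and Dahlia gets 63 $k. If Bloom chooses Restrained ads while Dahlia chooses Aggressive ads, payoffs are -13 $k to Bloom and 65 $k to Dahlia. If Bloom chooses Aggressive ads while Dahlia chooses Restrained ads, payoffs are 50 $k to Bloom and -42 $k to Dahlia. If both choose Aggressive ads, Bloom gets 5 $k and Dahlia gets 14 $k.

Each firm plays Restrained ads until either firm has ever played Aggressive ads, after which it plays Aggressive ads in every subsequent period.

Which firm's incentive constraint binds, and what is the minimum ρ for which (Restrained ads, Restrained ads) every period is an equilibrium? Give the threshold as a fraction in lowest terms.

Bloom: cooperation gives 16 each period; deviation gives 50 once then 5 forever.
  16/(1−ρ) ≥ 50 + 5ρ/(1−ρ) ⇒ ρ ≥ 34/45.
Dahlia: cooperation gives 63 each period; deviation gives 65 once then 14 forever.
  ρ ≥ 2/51.
Both must hold, so the binding constraint is Bloom's: ρ ≥ 34/45.

Bloom; ρ ≥ 34/45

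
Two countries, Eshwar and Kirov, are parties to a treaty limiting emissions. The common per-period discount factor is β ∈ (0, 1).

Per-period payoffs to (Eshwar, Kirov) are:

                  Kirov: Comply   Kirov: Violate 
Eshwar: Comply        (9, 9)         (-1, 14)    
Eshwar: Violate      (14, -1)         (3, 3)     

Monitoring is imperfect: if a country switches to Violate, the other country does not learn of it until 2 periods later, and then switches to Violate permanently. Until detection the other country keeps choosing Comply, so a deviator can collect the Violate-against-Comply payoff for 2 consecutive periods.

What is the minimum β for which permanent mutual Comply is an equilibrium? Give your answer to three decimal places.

0.674

Deviating for the 2 undetected periods gains 14−9 = 5 per period over cooperation, then loses 9−3 = 6 per period forever once punishment starts.
Gain: 5(1 + β + … + β^1); loss: 6·β^2/(1−β).
No profitable deviation ⇔ 5(1−β^2) ≤ 6·β^2, i.e. β^2 ≥ 5/(5+6) = 5/11.
Hence β ≥ (5/11)^(1/2) ≈ 0.674.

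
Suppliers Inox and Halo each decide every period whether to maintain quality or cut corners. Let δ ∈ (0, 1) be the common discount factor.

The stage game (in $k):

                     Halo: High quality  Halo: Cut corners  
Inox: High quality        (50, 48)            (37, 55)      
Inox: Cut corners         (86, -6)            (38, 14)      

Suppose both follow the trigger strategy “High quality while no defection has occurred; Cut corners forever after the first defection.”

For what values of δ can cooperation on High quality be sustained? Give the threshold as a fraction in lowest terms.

3/4

For Inox: deviation gain 86−50 = 36, per-period punishment loss 50−38 = 12. IC gives δ ≥ 36/48 = 3/4.
For Halo: gain 7, loss 34 per period, so δ ≥ 7/41.
The tighter constraint is Inox's, so cooperation needs δ ≥ 3/4.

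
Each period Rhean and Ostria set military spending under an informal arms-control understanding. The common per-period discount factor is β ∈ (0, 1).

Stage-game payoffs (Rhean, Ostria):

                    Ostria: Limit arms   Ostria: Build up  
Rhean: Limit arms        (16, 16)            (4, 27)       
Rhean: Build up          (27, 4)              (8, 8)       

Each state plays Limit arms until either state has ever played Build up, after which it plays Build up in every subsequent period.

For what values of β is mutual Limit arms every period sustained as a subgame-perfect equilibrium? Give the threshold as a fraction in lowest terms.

Under grim trigger the critical discount factor is (T−C)/(T−P) with T = 27, C = 16, P = 8.
β* = (27−16)/(27−8) = 11/19.

11/19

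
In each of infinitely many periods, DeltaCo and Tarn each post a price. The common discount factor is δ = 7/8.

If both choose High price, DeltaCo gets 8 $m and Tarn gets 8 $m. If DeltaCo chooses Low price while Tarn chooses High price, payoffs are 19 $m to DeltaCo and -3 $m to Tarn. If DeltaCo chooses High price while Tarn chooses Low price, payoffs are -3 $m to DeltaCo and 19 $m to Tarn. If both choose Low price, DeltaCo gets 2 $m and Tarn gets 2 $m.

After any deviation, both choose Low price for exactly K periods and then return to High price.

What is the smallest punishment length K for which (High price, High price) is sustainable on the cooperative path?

3

Need Σ_{k=1}^{K} δ^k ≥ (19−8)/(8−2) = 1.8333 at δ = 7/8.
At K = 2 the sum is 1.6406 < 1.8333; at K = 3 it is 2.3105 ≥ 1.8333.
So the minimum punishment length is K = 3.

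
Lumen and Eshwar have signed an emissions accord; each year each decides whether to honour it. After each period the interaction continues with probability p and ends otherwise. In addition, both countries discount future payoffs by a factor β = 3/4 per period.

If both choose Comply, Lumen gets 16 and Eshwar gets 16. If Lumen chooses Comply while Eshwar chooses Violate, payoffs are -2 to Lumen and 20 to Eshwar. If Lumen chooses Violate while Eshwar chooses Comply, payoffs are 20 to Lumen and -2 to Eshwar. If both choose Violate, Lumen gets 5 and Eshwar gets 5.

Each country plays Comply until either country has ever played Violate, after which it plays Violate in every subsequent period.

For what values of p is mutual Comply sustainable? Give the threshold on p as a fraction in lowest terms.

16/45

With continuation probability p and discount β, the effective per-period discount factor is βp.
Grim-trigger IC: βp ≥ (20−16)/(20−5) = 4/15.
So p ≥ (4/15)/(3/4) = 16/45.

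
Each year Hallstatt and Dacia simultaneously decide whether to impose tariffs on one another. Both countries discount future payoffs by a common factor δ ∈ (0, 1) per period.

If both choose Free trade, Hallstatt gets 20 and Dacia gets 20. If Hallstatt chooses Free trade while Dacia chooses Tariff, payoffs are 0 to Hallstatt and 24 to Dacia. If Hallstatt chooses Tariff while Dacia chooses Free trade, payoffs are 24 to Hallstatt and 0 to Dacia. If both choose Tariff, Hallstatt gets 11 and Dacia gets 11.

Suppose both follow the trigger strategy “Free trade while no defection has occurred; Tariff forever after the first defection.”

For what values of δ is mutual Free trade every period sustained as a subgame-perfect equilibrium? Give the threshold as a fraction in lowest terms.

Under grim trigger the critical discount factor is (T−C)/(T−P) with T = 24, C = 20, P = 11.
δ* = (24−20)/(24−11) = 4/13.

4/13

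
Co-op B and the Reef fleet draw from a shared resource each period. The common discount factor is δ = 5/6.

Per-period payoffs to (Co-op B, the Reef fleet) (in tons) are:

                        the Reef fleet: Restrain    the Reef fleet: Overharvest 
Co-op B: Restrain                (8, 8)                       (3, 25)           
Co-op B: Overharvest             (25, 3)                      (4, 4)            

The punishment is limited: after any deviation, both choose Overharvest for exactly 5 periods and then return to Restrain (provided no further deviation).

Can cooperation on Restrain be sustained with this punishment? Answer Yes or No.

IC: δ+…+δ^5 ≥ (25−8)/(8−4) = 17/4.
At δ = 5/6: partial sum = 2.9906 < 4.2500. Cooperation not sustainable.

No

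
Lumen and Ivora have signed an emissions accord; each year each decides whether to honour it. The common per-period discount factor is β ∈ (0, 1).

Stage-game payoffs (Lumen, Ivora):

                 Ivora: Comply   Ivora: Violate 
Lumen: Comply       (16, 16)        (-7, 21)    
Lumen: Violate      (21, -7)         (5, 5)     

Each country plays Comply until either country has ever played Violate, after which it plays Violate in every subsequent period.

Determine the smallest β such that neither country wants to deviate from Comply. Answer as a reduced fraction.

16/(1−β) ≥ 21 + 5β/(1−β)
16 ≥ 21 − 16β
β ≥ 5/16.

5/16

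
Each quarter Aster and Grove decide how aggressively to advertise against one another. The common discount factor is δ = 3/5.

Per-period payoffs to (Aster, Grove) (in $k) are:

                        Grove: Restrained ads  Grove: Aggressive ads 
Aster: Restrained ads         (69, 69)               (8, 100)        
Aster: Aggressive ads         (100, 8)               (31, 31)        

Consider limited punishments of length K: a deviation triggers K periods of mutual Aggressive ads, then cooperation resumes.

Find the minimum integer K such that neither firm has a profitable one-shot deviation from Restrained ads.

2

IC: δ(1−δ^K)/(1−δ) ≥ (100−69)/(69−31) = 31/38.
With δ = 3/5: need 1 − δ^K ≥ 31/38·(1−3/5)/(3/5), i.e. δ^K ≤ 0.4561.
Since (3/5)^1 = 0.6000 and (3/5)^2 = 0.3600, the smallest such K is 2.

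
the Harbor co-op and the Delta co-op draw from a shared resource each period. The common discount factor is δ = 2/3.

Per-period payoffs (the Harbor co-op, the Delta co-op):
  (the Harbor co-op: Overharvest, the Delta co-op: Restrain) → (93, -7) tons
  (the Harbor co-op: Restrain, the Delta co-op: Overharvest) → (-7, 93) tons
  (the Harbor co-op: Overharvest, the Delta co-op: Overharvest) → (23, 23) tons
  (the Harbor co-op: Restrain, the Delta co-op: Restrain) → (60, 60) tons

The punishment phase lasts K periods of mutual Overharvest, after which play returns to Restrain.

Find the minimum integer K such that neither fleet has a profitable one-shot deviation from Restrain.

2

Need Σ_{k=1}^{K} δ^k ≥ (93−60)/(60−23) = 0.8919 at δ = 2/3.
At K = 1 the sum is 0.6667 < 0.8919; at K = 2 it is 1.1111 ≥ 0.8919.
So the minimum punishment length is K = 2.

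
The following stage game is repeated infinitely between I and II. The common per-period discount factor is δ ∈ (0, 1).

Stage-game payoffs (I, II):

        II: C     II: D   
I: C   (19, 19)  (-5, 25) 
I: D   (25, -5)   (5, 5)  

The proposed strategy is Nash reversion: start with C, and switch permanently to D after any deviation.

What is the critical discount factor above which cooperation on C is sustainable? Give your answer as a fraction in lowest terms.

3/10

Cooperation forever yields 19 each period: 19/(1−δ).
Deviating yields 25 once, then 5 forever: 25 + 5δ/(1−δ).
No profitable deviation requires 19/(1−δ) ≥ 25 + 5δ/(1−δ).
Multiplying by (1−δ): 19 ≥ 25(1−δ) + 5δ = 25 − 20δ.
So 20δ ≥ 6, i.e. δ ≥ 6/20 = 3/10.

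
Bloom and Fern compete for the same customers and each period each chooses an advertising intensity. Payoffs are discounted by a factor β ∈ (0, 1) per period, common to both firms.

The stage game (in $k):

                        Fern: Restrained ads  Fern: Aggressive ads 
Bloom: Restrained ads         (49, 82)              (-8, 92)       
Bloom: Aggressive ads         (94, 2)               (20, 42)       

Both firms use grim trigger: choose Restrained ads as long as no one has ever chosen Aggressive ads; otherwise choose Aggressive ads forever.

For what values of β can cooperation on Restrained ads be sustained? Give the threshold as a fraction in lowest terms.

45/74

For Bloom: deviation gain 94−49 = 45, per-period punishment loss 49−20 = 29. IC gives β ≥ 45/74.
For Fern: gain 10, loss 40 per period, so β ≥ 10/50 = 1/5.
The tighter constraint is Bloom's, so cooperation needs β ≥ 45/74.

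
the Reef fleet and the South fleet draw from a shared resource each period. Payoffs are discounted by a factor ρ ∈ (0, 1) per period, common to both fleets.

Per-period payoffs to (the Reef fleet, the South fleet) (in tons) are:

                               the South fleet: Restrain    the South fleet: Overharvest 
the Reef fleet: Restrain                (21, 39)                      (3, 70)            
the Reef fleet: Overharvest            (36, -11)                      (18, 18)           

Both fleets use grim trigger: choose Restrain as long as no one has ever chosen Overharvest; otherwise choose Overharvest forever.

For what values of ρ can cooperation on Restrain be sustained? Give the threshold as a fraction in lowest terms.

5/6

the Reef fleet's threshold: (36−21)/(36−18) = 5/6.
the South fleet's threshold: (70−39)/(70−18) = 31/52.
5/6 > 31/52, so the Reef fleet binds and ρ* = 5/6.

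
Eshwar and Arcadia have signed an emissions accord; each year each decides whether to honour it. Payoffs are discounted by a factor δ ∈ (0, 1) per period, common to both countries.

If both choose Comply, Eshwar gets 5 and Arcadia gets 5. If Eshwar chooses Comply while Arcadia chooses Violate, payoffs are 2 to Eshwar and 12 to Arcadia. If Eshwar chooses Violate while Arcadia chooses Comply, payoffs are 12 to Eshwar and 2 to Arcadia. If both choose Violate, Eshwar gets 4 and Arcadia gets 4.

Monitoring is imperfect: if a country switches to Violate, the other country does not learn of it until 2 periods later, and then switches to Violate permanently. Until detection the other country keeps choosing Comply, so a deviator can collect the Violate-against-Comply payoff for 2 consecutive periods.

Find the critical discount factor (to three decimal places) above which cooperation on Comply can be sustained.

0.935

The best deviation is to choose Violate for all 2 undetected periods, earning 12 each, then 4 forever once detected.
Deviation value: 12(1−δ^2)/(1−δ) + 4δ^2/(1−δ); cooperation value: 5/(1−δ).
IC: 5 ≥ 12(1−δ^2) + 4δ^2 = 12 − 8δ^2.
So δ^2 ≥ 7/8, giving δ ≥ (7/8)^(1/2) ≈ 0.935.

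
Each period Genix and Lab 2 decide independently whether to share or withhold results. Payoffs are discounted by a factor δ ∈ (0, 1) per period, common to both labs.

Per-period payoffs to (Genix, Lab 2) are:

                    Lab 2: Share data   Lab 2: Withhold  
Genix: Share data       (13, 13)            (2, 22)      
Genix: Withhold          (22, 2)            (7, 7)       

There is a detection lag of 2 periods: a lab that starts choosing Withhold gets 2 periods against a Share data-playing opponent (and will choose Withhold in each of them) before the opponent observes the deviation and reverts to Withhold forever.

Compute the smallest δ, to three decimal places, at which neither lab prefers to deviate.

A deviator earns 22 for 2 periods, then 7 forever; cooperating earns 13 forever. Multiplying the IC by (1−δ):
13 ≥ 22(1−δ^2) + 7δ^2, so 15·δ^2 ≥ 9 and δ^2 ≥ 3/5.
δ ≥ (3/5)^(1/2) ≈ 0.775.

0.775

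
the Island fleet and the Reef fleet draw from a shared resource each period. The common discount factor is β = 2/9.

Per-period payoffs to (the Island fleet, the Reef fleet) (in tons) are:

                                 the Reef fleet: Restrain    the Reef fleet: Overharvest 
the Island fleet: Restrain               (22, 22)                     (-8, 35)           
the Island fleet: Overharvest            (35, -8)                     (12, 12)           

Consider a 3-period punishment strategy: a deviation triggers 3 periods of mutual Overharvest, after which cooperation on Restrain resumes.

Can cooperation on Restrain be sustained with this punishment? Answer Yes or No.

No

IC: β+…+β^3 ≥ (35−22)/(22−12) = 13/10.
At β = 2/9: partial sum = 0.2826 < 1.3000. Cooperation not sustainable.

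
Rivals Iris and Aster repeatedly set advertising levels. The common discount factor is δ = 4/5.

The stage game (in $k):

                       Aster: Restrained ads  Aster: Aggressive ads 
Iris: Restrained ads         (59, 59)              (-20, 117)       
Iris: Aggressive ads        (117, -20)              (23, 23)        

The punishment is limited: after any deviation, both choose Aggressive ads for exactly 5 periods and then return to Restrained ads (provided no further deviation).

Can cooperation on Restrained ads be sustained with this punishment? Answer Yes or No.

IC: δ+…+δ^5 ≥ (117−59)/(59−23) = 29/18.
At δ = 4/5: partial sum = 2.6893 ≥ 1.6111. Cooperation sustainable.

Yes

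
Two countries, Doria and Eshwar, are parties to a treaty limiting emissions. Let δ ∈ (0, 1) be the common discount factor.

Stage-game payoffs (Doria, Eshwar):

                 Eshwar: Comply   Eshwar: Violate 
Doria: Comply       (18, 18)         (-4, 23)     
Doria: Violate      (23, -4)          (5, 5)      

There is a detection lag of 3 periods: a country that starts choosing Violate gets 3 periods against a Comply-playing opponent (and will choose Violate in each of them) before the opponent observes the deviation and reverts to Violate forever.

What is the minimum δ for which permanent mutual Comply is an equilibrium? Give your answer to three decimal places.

0.652

A deviator earns 23 for 3 periods, then 5 forever; cooperating earns 18 forever. Multiplying the IC by (1−δ):
18 ≥ 23(1−δ^3) + 5δ^3, so 18·δ^3 ≥ 5 and δ^3 ≥ 5/18.
δ ≥ (5/18)^(1/3) ≈ 0.652.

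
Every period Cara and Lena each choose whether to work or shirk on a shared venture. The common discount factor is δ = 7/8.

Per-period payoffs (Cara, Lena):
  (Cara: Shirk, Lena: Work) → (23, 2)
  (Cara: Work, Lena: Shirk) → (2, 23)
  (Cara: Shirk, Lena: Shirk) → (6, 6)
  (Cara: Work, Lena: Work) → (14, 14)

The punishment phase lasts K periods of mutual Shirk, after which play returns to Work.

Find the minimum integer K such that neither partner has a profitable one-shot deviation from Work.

2

Need Σ_{k=1}^{K} δ^k ≥ (23−14)/(14−6) = 1.1250 at δ = 7/8.
At K = 1 the sum is 0.8750 < 1.1250; at K = 2 it is 1.6406 ≥ 1.1250.
So the minimum punishment length is K = 2.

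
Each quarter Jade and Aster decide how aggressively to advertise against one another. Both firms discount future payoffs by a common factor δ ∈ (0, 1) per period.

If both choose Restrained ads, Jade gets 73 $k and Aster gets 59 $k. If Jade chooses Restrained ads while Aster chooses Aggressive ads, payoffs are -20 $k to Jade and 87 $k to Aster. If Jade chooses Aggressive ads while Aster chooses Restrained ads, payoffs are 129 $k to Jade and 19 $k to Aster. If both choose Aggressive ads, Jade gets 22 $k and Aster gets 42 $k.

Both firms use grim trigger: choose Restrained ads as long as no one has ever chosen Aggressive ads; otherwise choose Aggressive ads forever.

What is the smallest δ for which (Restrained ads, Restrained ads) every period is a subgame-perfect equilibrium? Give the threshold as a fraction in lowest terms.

Jade: cooperation gives 73 each period; deviation gives 129 once then 22 forever.
  73/(1−δ) ≥ 129 + 22δ/(1−δ) ⇒ δ ≥ 56/107.
Aster: cooperation gives 59 each period; deviation gives 87 once then 42 forever.
  δ ≥ 28/45.
Both must hold, so the binding constraint is Aster's: δ ≥ 28/45.

28/45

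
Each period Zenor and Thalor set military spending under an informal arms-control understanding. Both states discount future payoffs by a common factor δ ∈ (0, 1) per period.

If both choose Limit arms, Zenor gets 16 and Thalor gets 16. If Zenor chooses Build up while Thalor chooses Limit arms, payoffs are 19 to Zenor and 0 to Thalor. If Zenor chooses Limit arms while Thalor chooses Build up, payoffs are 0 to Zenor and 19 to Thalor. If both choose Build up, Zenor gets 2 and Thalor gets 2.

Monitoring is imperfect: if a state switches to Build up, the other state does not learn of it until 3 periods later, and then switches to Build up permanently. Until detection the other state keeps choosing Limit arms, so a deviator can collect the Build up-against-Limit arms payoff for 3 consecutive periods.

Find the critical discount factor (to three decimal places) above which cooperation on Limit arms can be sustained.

0.561

A deviator earns 19 for 3 periods, then 2 forever; cooperating earns 16 forever. Multiplying the IC by (1−δ):
16 ≥ 19(1−δ^3) + 2δ^3, so 17·δ^3 ≥ 3 and δ^3 ≥ 3/17.
δ ≥ (3/17)^(1/3) ≈ 0.561.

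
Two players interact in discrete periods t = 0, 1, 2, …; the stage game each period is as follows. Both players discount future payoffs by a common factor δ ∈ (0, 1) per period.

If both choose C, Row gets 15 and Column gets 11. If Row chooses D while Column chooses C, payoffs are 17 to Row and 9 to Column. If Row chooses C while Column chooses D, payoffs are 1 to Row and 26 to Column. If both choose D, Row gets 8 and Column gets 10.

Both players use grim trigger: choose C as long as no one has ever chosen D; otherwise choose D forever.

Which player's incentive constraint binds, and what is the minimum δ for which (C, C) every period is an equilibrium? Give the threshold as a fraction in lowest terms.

Row: cooperation gives 15 each period; deviation gives 17 once then 8 forever.
  15/(1−δ) ≥ 17 + 8δ/(1−δ) ⇒ δ ≥ 2/9.
Column: cooperation gives 11 each period; deviation gives 26 once then 10 forever.
  δ ≥ 15/16.
Both must hold, so the binding constraint is Column's: δ ≥ 15/16.

Column; δ ≥ 15/16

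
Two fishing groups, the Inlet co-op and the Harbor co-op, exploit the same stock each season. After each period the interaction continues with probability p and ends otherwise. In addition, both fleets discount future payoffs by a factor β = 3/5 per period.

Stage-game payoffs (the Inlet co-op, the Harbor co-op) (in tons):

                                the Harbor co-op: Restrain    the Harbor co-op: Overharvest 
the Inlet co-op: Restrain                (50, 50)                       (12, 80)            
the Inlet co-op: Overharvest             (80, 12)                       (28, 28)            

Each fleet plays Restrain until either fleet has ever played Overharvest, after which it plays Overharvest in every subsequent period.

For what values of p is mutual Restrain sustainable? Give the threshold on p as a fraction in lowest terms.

25/26

Expected continuation weight on next period's payoff is β·p = 3/5·p, which plays the role of the discount factor.
Cooperation requires 3/5·p ≥ (80−50)/(80−28) = 15/26, hence p ≥ 25/26.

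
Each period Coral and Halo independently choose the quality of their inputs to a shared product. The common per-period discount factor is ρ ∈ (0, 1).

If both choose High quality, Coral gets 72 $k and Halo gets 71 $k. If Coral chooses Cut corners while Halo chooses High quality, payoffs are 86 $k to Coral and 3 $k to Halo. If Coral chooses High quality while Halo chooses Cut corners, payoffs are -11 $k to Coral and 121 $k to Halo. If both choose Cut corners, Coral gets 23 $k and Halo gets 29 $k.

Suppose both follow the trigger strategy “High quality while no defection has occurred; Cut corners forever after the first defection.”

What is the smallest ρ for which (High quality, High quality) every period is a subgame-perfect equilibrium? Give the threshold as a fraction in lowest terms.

Coral's threshold: (86−72)/(86−23) = 2/9.
Halo's threshold: (121−71)/(121−29) = 25/46.
2/9 < 25/46, so Halo binds and ρ* = 25/46.

25/46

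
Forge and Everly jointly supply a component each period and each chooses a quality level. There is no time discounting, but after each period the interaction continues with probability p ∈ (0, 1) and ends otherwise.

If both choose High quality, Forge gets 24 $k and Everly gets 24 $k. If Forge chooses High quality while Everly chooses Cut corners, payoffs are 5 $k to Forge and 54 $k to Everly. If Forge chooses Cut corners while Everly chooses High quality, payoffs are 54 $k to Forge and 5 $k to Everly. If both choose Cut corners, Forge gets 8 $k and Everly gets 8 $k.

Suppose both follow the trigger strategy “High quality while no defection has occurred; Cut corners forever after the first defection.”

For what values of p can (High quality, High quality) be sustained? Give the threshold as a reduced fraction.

With no time discounting, the continuation probability p plays the role of the discount factor.
Grim-trigger IC: 24/(1−p) ≥ 54 + 8p/(1−p) ⇒ p ≥ (54−24)/(54−8) = 15/23.

15/23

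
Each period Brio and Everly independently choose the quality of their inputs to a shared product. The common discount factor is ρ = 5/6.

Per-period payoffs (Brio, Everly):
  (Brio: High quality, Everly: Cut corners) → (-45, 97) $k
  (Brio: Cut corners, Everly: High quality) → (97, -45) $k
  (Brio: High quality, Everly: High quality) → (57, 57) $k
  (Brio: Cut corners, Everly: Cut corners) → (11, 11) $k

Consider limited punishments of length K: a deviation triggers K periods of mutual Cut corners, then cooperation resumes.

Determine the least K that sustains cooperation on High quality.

2

No profitable deviation requires (57−11)(ρ+…+ρ^K) ≥ 97−57, i.e. ρ+…+ρ^K ≥ 20/23 ≈ 0.8696.
With ρ = 5/6, the partial sums are K=1: 0.8333, K=2: 1.5278.
K = 2 is the first length at which the sum reaches 0.8696.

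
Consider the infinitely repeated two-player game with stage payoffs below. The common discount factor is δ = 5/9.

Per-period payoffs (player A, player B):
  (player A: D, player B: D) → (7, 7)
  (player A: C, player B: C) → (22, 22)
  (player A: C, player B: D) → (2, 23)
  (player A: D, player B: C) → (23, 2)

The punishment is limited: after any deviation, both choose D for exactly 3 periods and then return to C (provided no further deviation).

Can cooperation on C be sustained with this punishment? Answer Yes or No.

Yes

IC: δ+…+δ^3 ≥ (23−22)/(22−7) = 1/15.
At δ = 5/9: partial sum = 1.0357 ≥ 0.0667. Cooperation sustainable.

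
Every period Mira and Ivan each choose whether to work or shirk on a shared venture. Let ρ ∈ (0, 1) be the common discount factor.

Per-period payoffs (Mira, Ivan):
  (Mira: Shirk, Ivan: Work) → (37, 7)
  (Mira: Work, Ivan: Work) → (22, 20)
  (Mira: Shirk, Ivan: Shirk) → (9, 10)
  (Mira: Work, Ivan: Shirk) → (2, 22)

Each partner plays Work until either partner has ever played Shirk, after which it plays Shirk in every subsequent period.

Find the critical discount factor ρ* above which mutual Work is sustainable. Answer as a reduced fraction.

Mira: cooperation gives 22 each period; deviation gives 37 once then 9 forever.
  22/(1−ρ) ≥ 37 + 9ρ/(1−ρ) ⇒ ρ ≥ 15/28.
Ivan: cooperation gives 20 each period; deviation gives 22 once then 10 forever.
  ρ ≥ 2/12 = 1/6.
Both must hold, so the binding constraint is Mira's: ρ ≥ 15/28.

15/28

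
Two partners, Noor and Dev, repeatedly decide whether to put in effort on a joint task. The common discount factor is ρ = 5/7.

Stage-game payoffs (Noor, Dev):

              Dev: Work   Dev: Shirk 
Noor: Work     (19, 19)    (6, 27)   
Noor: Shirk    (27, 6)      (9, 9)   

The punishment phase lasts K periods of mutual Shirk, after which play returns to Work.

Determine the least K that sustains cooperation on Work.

IC: ρ(1−ρ^K)/(1−ρ) ≥ (27−19)/(19−9) = 4/5.
With ρ = 5/7: need 1 − ρ^K ≥ 4/5·(1−5/7)/(5/7), i.e. ρ^K ≤ 0.6800.
Since (5/7)^1 = 0.7143 and (5/7)^2 = 0.5102, the smallest such K is 2.

2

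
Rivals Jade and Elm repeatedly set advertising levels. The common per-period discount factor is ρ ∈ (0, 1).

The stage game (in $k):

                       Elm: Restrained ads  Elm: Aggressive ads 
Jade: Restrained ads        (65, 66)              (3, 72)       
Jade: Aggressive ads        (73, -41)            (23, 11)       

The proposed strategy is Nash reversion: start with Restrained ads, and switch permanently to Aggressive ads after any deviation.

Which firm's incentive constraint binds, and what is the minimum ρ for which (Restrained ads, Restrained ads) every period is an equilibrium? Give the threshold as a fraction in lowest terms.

Jade's threshold: (73−65)/(73−23) = 4/25.
Elm's threshold: (72−66)/(72−11) = 6/61.
4/25 > 6/61, so Jade binds and ρ* = 4/25.

Jade; ρ ≥ 4/25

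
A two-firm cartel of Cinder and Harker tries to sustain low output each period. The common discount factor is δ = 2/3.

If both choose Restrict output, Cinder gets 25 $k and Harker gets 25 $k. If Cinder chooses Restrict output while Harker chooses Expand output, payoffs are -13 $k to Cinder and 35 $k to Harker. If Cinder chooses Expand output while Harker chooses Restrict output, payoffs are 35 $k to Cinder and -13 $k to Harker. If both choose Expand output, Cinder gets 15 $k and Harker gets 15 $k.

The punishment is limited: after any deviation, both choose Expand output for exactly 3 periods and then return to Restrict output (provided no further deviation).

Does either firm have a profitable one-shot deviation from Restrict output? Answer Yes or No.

No

IC: δ+…+δ^3 ≥ (35−25)/(25−15) = 1.
At δ = 2/3: partial sum = 1.4074 ≥ 1.0000. Cooperation sustainable.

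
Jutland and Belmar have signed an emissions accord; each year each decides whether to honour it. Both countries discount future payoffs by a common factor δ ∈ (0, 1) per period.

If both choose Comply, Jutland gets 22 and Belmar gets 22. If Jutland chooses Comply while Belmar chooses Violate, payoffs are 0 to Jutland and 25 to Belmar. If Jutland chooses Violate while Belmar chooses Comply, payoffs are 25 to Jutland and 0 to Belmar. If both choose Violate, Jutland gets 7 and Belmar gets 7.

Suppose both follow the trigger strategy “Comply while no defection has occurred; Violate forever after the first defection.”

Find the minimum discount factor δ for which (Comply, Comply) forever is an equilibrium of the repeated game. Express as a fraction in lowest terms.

1/6

Under grim trigger the critical discount factor is (T−C)/(T−P) with T = 25, C = 22, P = 7.
δ* = (25−22)/(25−7) = 3/18 = 1/6.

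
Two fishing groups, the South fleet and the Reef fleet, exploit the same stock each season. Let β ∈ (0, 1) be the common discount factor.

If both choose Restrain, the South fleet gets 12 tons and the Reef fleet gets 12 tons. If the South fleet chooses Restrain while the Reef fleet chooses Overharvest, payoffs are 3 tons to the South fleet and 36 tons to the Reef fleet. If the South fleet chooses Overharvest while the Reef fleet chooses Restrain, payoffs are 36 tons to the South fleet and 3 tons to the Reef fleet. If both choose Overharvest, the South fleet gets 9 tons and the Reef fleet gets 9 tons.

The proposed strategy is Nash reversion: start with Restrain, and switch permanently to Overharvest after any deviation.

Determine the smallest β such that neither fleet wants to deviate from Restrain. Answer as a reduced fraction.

8/9

One-period gain from deviating is 36 − 12 = 24. The loss is 12 − 9 = 3 in every subsequent period, with present value 3·β/(1−β).
Deviation is unprofitable when 3·β/(1−β) ≥ 24, i.e. β/(1−β) ≥ 8.
Equivalently β ≥ 24/(24+3) = 8/9.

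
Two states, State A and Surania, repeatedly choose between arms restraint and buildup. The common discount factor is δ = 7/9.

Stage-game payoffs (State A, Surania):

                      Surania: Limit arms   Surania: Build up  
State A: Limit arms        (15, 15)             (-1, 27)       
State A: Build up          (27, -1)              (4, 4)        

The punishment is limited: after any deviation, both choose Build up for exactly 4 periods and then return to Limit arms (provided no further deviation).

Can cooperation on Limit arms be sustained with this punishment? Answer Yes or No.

Comparing payoff streams over the 5 periods until play realigns: cooperate → 15(1+δ+…+δ^4); deviate → 27 + 4(δ+…+δ^4).
Cooperation is sustained iff (15−4)(δ+…+δ^4) ≥ 27−15.
δ+…+δ^4 = 7/9·(1−(7/9)^4)/(1−7/9) = 2.2192, and (27−15)/(15−4) = 1.0909.
2.2192 ≥ 1.0909, so cooperation is sustainable.

Yes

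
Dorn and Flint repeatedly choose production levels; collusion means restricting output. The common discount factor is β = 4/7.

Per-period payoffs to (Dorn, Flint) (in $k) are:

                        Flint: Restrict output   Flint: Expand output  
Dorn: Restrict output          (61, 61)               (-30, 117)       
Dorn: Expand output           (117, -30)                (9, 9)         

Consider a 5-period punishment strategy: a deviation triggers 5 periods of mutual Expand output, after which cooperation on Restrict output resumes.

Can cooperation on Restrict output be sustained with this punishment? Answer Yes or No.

IC: β+…+β^5 ≥ (117−61)/(61−9) = 14/13.
At β = 4/7: partial sum = 1.2521 ≥ 1.0769. Cooperation sustainable.

Yes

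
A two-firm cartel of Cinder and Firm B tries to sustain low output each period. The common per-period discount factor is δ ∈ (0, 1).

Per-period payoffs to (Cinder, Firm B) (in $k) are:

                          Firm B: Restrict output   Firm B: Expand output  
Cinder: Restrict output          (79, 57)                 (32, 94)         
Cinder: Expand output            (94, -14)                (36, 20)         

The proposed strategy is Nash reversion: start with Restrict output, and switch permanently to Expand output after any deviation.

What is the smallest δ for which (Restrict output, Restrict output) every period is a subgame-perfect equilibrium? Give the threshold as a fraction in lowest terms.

1/2

Cinder's threshold: (94−79)/(94−36) = 15/58.
Firm B's threshold: (94−57)/(94−20) = 1/2.
15/58 < 1/2, so Firm B binds and δ* = 1/2.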